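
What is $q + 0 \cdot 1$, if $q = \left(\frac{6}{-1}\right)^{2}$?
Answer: $36$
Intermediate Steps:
$q = 36$ ($q = \left(6 \left(-1\right)\right)^{2} = \left(-6\right)^{2} = 36$)
$q + 0 \cdot 1 = 36 + 0 \cdot 1 = 36 + 0 = 36$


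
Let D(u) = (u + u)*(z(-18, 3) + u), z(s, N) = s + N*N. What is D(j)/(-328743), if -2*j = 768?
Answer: -33536/36527 ≈ -0.91812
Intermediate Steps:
z(s, N) = s + N²
j = -384 (j = -½*768 = -384)
D(u) = 2*u*(-9 + u) (D(u) = (u + u)*((-18 + 3²) + u) = (2*u)*((-18 + 9) + u) = (2*u)*(-9 + u) = 2*u*(-9 + u))
D(j)/(-328743) = (2*(-384)*(-9 - 384))/(-328743) = (2*(-384)*(-393))*(-1/328743) = 301824*(-1/328743) = -33536/36527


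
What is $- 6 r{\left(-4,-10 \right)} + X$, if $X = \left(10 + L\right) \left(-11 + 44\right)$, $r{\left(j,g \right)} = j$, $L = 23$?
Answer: $1113$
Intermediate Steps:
$X = 1089$ ($X = \left(10 + 23\right) \left(-11 + 44\right) = 33 \cdot 33 = 1089$)
$- 6 r{\left(-4,-10 \right)} + X = \left(-6\right) \left(-4\right) + 1089 = 24 + 1089 = 1113$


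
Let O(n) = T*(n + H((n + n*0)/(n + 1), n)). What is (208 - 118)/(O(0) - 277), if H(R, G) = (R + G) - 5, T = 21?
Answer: -45/191 ≈ -0.23560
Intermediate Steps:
H(R, G) = -5 + G + R (H(R, G) = (G + R) - 5 = -5 + G + R)
O(n) = -105 + 42*n + 21*n/(1 + n) (O(n) = 21*(n + (-5 + n + (n + n*0)/(n + 1))) = 21*(n + (-5 + n + (n + 0)/(1 + n))) = 21*(n + (-5 + n + n/(1 + n))) = 21*(-5 + 2*n + n/(1 + n)) = -105 + 42*n + 21*n/(1 + n))
(208 - 118)/(O(0) - 277) = (208 - 118)/(21*(-5 - 2*0 + 2*0²)/(1 + 0) - 277) = 90/(21*(-5 + 0 + 2*0)/1 - 277) = 90/(21*1*(-5 + 0 + 0) - 277) = 90/(21*1*(-5) - 277) = 90/(-105 - 277) = 90/(-382) = 90*(-1/382) = -45/191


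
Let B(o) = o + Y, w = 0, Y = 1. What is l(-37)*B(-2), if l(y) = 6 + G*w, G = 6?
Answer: -6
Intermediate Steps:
B(o) = 1 + o (B(o) = o + 1 = 1 + o)
l(y) = 6 (l(y) = 6 + 6*0 = 6 + 0 = 6)
l(-37)*B(-2) = 6*(1 - 2) = 6*(-1) = -6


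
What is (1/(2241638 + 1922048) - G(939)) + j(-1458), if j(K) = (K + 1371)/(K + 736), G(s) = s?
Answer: -705610497946/751545323 ≈ -938.88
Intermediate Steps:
j(K) = (1371 + K)/(736 + K)
(1/(2241638 + 1922048) - G(939)) + j(-1458) = (1/(2241638 + 1922048) - 1*939) + (1371 - 1458)/(736 - 1458) = (1/4163686 - 939) - 87/(-722) = (1/4163686 - 939) - 1/722*(-87) = -3909701153/4163686 + 87/722 = -705610497946/751545323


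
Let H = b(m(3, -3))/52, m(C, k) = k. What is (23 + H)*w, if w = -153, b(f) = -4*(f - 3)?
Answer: -46665/13 ≈ -3589.6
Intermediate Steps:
b(f) = 12 - 4*f (b(f) = -4*(-3 + f) = 12 - 4*f)
H = 6/13 (H = (12 - 4*(-3))/52 = (12 + 12)*(1/52) = 24*(1/52) = 6/13 ≈ 0.46154)
(23 + H)*w = (23 + 6/13)*(-153) = (305/13)*(-153) = -46665/13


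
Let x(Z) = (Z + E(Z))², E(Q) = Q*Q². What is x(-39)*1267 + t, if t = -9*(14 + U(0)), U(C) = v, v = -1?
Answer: 4464112531671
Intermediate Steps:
U(C) = -1
E(Q) = Q³
x(Z) = (Z + Z³)²
t = -117 (t = -9*(14 - 1) = -9*13 = -117)
x(-39)*1267 + t = ((-39)²*(1 + (-39)²)²)*1267 - 117 = (1521*(1 + 1521)²)*1267 - 117 = (1521*1522²)*1267 - 117 = (1521*2316484)*1267 - 117 = 3523372164*1267 - 117 = 4464112531788 - 117 = 4464112531671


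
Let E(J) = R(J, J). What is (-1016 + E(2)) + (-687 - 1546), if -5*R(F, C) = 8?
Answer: -16253/5 ≈ -3250.6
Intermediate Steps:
R(F, C) = -8/5 (R(F, C) = -⅕*8 = -8/5)
E(J) = -8/5
(-1016 + E(2)) + (-687 - 1546) = (-1016 - 8/5) + (-687 - 1546) = -5088/5 - 2233 = -16253/5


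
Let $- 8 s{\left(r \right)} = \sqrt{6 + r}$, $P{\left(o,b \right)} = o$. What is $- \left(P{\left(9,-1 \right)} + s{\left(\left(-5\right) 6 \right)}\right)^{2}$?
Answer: $- \frac{645}{8} + \frac{9 i \sqrt{6}}{2} \approx -80.625 + 11.023 i$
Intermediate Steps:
$s{\left(r \right)} = - \frac{\sqrt{6 + r}}{8}$
$- \left(P{\left(9,-1 \right)} + s{\left(\left(-5\right) 6 \right)}\right)^{2} = - \left(9 - \frac{\sqrt{6 - 30}}{8}\right)^{2} = - \left(9 - \frac{\sqrt{-24}}{8}\right)^{2} = - \left(9 - \frac{2 i \sqrt{6}}{8}\right)^{2} = - \left(9 - \frac{i \sqrt{6}}{4}\right)^{2}$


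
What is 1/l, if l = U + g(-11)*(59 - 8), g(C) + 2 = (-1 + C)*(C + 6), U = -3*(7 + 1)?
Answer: 1/2934 ≈ 0.00034083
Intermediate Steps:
U = -24 (U = -3*8 = -24)
g(C) = -2 + (-1 + C)*(6 + C) (g(C) = -2 + (-1 + C)*(C + 6) = -2 + (-1 + C)*(6 + C))
l = 2934 (l = -24 + (-8 + (-11)² + 5*(-11))*(59 - 8) = -24 + (-8 + 121 - 55)*51 = -24 + 58*51 = -24 + 2958 = 2934)
1/l = 1/2934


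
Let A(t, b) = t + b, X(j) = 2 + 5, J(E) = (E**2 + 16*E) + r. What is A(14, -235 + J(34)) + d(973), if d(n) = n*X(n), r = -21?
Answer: 8269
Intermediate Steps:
J(E) = -21 + E**2 + 16*E (J(E) = (E**2 + 16*E) - 21 = -21 + E**2 + 16*E)
X(j) = 7
A(t, b) = b + t
d(n) = 7*n (d(n) = n*7 = 7*n)
A(14, -235 + J(34)) + d(973) = ((-235 + (-21 + 34**2 + 16*34)) + 14) + 7*973 = ((-235 + (-21 + 1156 + 544)) + 14) + 6811 = ((-235 + 1679) + 14) + 6811 = (1444 + 14) + 6811 = 1458 + 6811 = 8269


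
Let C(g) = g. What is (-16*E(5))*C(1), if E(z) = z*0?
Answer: 0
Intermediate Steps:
E(z) = 0
(-16*E(5))*C(1) = -16*0*1 = 0*1 = 0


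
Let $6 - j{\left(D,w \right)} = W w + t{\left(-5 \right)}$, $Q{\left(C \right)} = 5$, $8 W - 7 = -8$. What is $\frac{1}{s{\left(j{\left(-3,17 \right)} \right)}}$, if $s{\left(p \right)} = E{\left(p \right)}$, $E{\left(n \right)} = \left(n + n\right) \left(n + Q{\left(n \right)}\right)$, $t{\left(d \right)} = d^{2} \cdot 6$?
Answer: $\frac{32}{1242825} \approx 2.5748 \cdot 10^{-5}$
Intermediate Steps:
$t{\left(d \right)} = 6 d^{2}$
$W = - \frac{1}{8}$ ($W = \frac{7}{8} + \frac{1}{8} \left(-8\right) = \frac{7}{8} - 1 = - \frac{1}{8} \approx -0.125$)
$j{\left(D,w \right)} = -144 + \frac{w}{8}$ ($j{\left(D,w \right)} = 6 - \left(- \frac{w}{8} + 6 \left(-5\right)^{2}\right) = 6 - \left(- \frac{w}{8} + 6 \cdot 25\right) = 6 - \left(- \frac{w}{8} + 150\right) = 6 - \left(150 - \frac{w}{8}\right) = 6 + \left(-150 + \frac{w}{8}\right) = -144 + \frac{w}{8}$)
$E{\left(n \right)} = 2 n \left(5 + n\right)$ ($E{\left(n \right)} = \left(n + n\right) \left(n + 5\right) = 2 n \left(5 + n\right)$)
$s{\left(p \right)} = 2 p \left(5 + p\right)$
$\frac{1}{s{\left(j{\left(-3,17 \right)} \right)}} = \frac{1}{2 \left(-144 + \frac{1}{8} \cdot 17\right) \left(5 + \left(-144 + \frac{1}{8} \cdot 17\right)\right)} = \frac{1}{2 \left(-144 + \frac{17}{8}\right) \left(5 + \left(-144 + \frac{17}{8}\right)\right)} = \frac{1}{2 \left(- \frac{1135}{8}\right) \left(5 - \frac{1135}{8}\right)} = \frac{1}{2 \left(- \frac{1135}{8}\right) \left(- \frac{1095}{8}\right)} = \frac{1}{\frac{1242825}{32}} = \frac{32}{1242825}$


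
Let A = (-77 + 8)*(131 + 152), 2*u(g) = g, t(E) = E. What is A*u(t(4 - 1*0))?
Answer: -39054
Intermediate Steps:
u(g) = g/2
A = -19527 (A = -69*283 = -19527)
A*u(t(4 - 1*0)) = -19527*(4 - 1*0)/2 = -19527*(4 + 0)/2 = -19527*4/2 = -19527*2 = -39054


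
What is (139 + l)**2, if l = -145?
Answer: 36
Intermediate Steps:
(139 + l)**2 = (139 - 145)**2 = (-6)**2 = 36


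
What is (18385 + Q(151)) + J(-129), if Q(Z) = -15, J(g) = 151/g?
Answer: 2369579/129 ≈ 18369.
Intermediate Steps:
(18385 + Q(151)) + J(-129) = (18385 - 15) + 151/(-129) = 18370 + 151*(-1/129) = 18370 - 151/129 = 2369579/129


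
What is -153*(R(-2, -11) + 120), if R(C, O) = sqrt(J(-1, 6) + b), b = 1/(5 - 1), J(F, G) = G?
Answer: -37485/2 ≈ -18743.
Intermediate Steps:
b = 1/4 ≈ 0.25000
R(C, O) = 5/2 (R(C, O) = sqrt(6 + 1/4) = sqrt(25/4) = 5/2)
-153*(R(-2, -11) + 120) = -153*(5/2 + 120) = -153*245/2 = -37485/2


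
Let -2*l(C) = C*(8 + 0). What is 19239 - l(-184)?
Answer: 18503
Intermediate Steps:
l(C) = -4*C (l(C) = -C*(8 + 0)/2 = -C*8/2 = -4*C)
19239 - l(-184) = 19239 - (-4)*(-184) = 19239 - 1*736 = 19239 - 736 = 18503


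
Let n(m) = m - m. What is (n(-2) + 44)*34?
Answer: 1496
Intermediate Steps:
n(m) = 0
(n(-2) + 44)*34 = (0 + 44)*34 = 44*34 = 1496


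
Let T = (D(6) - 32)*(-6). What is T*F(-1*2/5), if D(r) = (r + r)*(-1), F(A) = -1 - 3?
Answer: -1056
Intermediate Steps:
F(A) = -4
D(r) = -2*r (D(r) = (2*r)*(-1) = -2*r)
T = 264 (T = (-2*6 - 32)*(-6) = (-12 - 32)*(-6) = -44*(-6) = 264)
T*F(-1*2/5) = 264*(-4) = -1056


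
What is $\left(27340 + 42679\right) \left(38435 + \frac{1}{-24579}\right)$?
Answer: $\frac{66146519663416}{24579} \approx 2.6912 \cdot 10^{9}$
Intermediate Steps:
$\left(27340 + 42679\right) \left(38435 + \frac{1}{-24579}\right) = 70019 \left(38435 - \frac{1}{24579}\right) = 70019 \cdot \frac{944693864}{24579} = \frac{66146519663416}{24579}$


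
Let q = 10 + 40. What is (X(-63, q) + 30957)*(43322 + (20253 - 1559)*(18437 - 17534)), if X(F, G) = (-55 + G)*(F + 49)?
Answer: 525101072108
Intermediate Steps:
q = 50
X(F, G) = (-55 + G)*(49 + F)
(X(-63, q) + 30957)*(43322 + (20253 - 1559)*(18437 - 17534)) = ((-2695 - 55*(-63) + 49*50 - 63*50) + 30957)*(43322 + (20253 - 1559)*(18437 - 17534)) = ((-2695 + 3465 + 2450 - 3150) + 30957)*(43322 + 18694*903) = (70 + 30957)*(43322 + 16880682) = 31027*16924004 = 525101072108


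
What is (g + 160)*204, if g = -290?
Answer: -26520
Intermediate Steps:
(g + 160)*204 = (-290 + 160)*204 = -130*204 = -26520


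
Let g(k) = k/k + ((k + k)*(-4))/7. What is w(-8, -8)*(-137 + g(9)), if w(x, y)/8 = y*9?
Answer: 589824/7 ≈ 84261.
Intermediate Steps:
w(x, y) = 72*y (w(x, y) = 8*(y*9) = 8*(9*y) = 72*y)
g(k) = 1 - 8*k/7 (g(k) = 1 + ((2*k)*(-4))*(⅐) = 1 - 8*k*(⅐) = 1 - 8*k/7)
w(-8, -8)*(-137 + g(9)) = (72*(-8))*(-137 + (1 - 8/7*9)) = -576*(-137 + (1 - 72/7)) = -576*(-137 - 65/7) = -576*(-1024/7) = 589824/7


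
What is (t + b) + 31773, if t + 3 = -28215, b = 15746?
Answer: 19301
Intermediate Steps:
t = -28218 (t = -3 - 28215 = -28218)
(t + b) + 31773 = (-28218 + 15746) + 31773 = -12472 + 31773 = 19301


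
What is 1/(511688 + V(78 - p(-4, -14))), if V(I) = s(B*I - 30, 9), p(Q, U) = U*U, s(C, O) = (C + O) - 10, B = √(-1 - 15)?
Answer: 511657/261793108433 + 472*I/261793108433 ≈ 1.9544e-6 + 1.803e-9*I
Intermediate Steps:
B = 4*I (B = √(-16) = 4*I ≈ 4.0*I)
s(C, O) = -10 + C + O
p(Q, U) = U²
V(I) = -31 + 4*I*I (V(I) = -10 + ((4*I)*I - 30) + 9 = -10 + (4*I*I - 30) + 9 = -10 + (-30 + 4*I*I) + 9 = -31 + 4*I*I)
1/(511688 + V(78 - p(-4, -14))) = 1/(511688 + (-31 + 4*I*(78 - 1*(-14)²))) = 1/(511688 + (-31 + 4*I*(78 - 1*196))) = 1/(511688 + (-31 + 4*I*(78 - 196))) = 1/(511688 + (-31 + 4*I*(-118))) = 1/(511688 + (-31 - 472*I)) = 1/(511657 - 472*I) = (511657 + 472*I)/261793108433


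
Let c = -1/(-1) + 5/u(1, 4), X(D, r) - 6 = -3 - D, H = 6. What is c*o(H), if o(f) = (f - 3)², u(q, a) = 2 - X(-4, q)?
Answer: 0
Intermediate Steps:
X(D, r) = 3 - D (X(D, r) = 6 + (-3 - D) = 3 - D)
u(q, a) = -5 (u(q, a) = 2 - (3 - 1*(-4)) = 2 - (3 + 4) = 2 - 1*7 = 2 - 7 = -5)
o(f) = (-3 + f)²
c = 0 (c = -1/(-1) + 5/(-5) = -1*(-1) + 5*(-⅕) = 1 - 1 = 0)
c*o(H) = 0*(-3 + 6)² = 0*3² = 0*9 = 0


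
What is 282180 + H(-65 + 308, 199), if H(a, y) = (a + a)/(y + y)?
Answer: 56154063/199 ≈ 2.8218e+5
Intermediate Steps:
H(a, y) = a/y (H(a, y) = (2*a)/((2*y)) = (2*a)*(1/(2*y)) = a/y)
282180 + H(-65 + 308, 199) = 282180 + (-65 + 308)/199 = 282180 + 243*(1/199) = 282180 + 243/199 = 56154063/199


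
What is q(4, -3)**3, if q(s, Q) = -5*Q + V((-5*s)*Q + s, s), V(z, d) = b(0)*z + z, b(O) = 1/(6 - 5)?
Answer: 2924207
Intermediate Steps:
b(O) = 1 (b(O) = 1/1 = 1)
V(z, d) = 2*z (V(z, d) = 1*z + z = z + z = 2*z)
q(s, Q) = -5*Q + 2*s - 10*Q*s (q(s, Q) = -5*Q + 2*((-5*s)*Q + s) = -5*Q + 2*(-5*Q*s + s) = -5*Q + 2*(s - 5*Q*s) = -5*Q + (2*s - 10*Q*s) = -5*Q + 2*s - 10*Q*s)
q(4, -3)**3 = (-5*(-3) + 2*4 - 10*(-3)*4)**3 = (15 + 8 + 120)**3 = 143**3 = 2924207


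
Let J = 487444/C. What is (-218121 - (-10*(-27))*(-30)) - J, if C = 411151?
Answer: -86350831615/411151 ≈ -2.1002e+5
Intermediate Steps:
J = 487444/411151 ≈ 1.1856
(-218121 - (-10*(-27))*(-30)) - J = (-218121 - (-10*(-27))*(-30)) - 1*487444/411151 = (-218121 - 270*(-30)) - 487444/411151 = (-218121 - 1*(-8100)) - 487444/411151 = (-218121 + 8100) - 487444/411151 = -210021 - 487444/411151 = -86350831615/411151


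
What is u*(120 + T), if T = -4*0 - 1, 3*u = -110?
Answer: -13090/3 ≈ -4363.3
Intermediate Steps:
u = -110/3 (u = (1/3)*(-110) = -110/3 ≈ -36.667)
T = -1 (T = 0 - 1 = -1)
u*(120 + T) = -110*(120 - 1)/3 = -110/3*119 = -13090/3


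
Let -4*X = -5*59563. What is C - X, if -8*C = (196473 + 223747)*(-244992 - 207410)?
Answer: 95053886405/4 ≈ 2.3763e+10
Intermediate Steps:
C = 23763546055 (C = -(196473 + 223747)*(-244992 - 207410)/8 = -105055*(-452402)/2 = -⅛*(-190108368440) = 23763546055)
X = 297815/4 (X = -(-5)*59563/4 = -¼*(-297815) = 297815/4 ≈ 74454.)
C - X = 23763546055 - 1*297815/4 = 23763546055 - 297815/4 = 95053886405/4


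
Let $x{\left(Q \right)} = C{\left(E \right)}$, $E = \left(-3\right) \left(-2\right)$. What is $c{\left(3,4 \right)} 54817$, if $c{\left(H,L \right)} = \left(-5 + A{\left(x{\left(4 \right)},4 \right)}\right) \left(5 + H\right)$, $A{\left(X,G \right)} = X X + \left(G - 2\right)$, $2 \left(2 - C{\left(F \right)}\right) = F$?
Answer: $-877072$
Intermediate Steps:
$E = 6$
$C{\left(F \right)} = 2 - \frac{F}{2}$
$x{\left(Q \right)} = -1$ ($x{\left(Q \right)} = 2 - 3 = -1$)
$A{\left(X,G \right)} = -2 + G + X^{2}$ ($A{\left(X,G \right)} = X^{2} + \left(G - 2\right) = X^{2} + \left(-2 + G\right) = -2 + G + X^{2}$)
$c{\left(H,L \right)} = -10 - 2 H$ ($c{\left(H,L \right)} = \left(-5 + \left(-2 + 4 + \left(-1\right)^{2}\right)\right) \left(5 + H\right) = \left(-5 + \left(-2 + 4 + 1\right)\right) \left(5 + H\right) = \left(-5 + 3\right) \left(5 + H\right) = - 2 \left(5 + H\right) = -10 - 2 H$)
$c{\left(3,4 \right)} 54817 = \left(-10 - 6\right) 54817 = \left(-16\right) 54817 = -877072$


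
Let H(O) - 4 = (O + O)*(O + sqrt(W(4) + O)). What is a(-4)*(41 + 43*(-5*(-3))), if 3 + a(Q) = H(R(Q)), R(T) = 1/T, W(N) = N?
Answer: 3087/4 - 343*sqrt(15)/2 ≈ 107.53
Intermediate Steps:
R(T) = 1/T
H(O) = 4 + 2*O*(O + sqrt(4 + O)) (H(O) = 4 + (O + O)*(O + sqrt(4 + O)) = 4 + (2*O)*(O + sqrt(4 + O)) = 4 + 2*O*(O + sqrt(4 + O)))
a(Q) = 1 + 2/Q**2 + 2*sqrt(4 + 1/Q)/Q (a(Q) = -3 + (4 + 2*(1/Q)**2 + 2*sqrt(4 + 1/Q)/Q) = -3 + (4 + 2/Q**2 + 2*sqrt(4 + 1/Q)/Q) = 1 + 2/Q**2 + 2*sqrt(4 + 1/Q)/Q)
a(-4)*(41 + 43*(-5*(-3))) = (1 + 2/(-4)**2 + 2*sqrt(4 + 1/(-4))/(-4))*(41 + 43*(-5*(-3))) = (1 + 2*(1/16) + 2*(-1/4)*sqrt(4 - 1/4))*(41 + 43*15) = (1 + 1/8 + 2*(-1/4)*sqrt(15/4))*(41 + 645) = (1 + 1/8 + 2*(-1/4)*(sqrt(15)/2))*686 = (1 + 1/8 - sqrt(15)/4)*686 = (9/8 - sqrt(15)/4)*686 = 3087/4 - 343*sqrt(15)/2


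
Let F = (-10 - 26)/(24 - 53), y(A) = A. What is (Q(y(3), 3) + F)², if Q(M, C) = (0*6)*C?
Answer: 1296/841 ≈ 1.5410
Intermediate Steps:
Q(M, C) = 0 (Q(M, C) = 0*C = 0)
F = 36/29 (F = -36/(-29) = -36*(-1/29) = 36/29 ≈ 1.2414)
(Q(y(3), 3) + F)² = (0 + 36/29)² = (36/29)² = 1296/841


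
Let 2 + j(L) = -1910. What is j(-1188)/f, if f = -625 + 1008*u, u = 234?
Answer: -1912/235247 ≈ -0.0081276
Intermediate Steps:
j(L) = -1912 (j(L) = -2 - 1910 = -1912)
f = 235247 (f = -625 + 1008*234 = -625 + 235872 = 235247)
j(-1188)/f = -1912/235247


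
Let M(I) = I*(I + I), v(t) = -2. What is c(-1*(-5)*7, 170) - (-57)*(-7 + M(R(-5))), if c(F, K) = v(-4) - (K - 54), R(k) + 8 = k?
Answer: 18749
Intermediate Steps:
R(k) = -8 + k
M(I) = 2*I**2 (M(I) = I*(2*I) = 2*I**2)
c(F, K) = 52 - K (c(F, K) = -2 - (K - 54) = -2 - (-54 + K) = -2 + (54 - K) = 52 - K)
c(-1*(-5)*7, 170) - (-57)*(-7 + M(R(-5))) = (52 - 1*170) - (-57)*(-7 + 2*(-8 - 5)**2) = (52 - 170) - (-57)*(-7 + 2*(-13)**2) = -118 - (-57)*(-7 + 2*169) = -118 - (-57)*(-7 + 338) = -118 - (-57)*331 = -118 - 1*(-18867) = -118 + 18867 = 18749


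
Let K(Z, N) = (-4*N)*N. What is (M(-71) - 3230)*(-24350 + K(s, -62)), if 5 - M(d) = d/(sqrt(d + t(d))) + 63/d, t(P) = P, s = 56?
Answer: 9093758112/71 + 19863*I*sqrt(142) ≈ 1.2808e+8 + 2.367e+5*I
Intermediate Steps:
K(Z, N) = -4*N**2
M(d) = 5 - 63/d - sqrt(2)*sqrt(d)/2 (M(d) = 5 - (d/(sqrt(d + d)) + 63/d) = 5 - (d/(sqrt(2*d)) + 63/d) = 5 - (d/((sqrt(2)*sqrt(d))) + 63/d) = 5 - (d*(sqrt(2)/(2*sqrt(d))) + 63/d) = 5 - (sqrt(2)*sqrt(d)/2 + 63/d) = 5 - (63/d + sqrt(2)*sqrt(d)/2) = 5 + (-63/d - sqrt(2)*sqrt(d)/2) = 5 - 63/d - sqrt(2)*sqrt(d)/2)
(M(-71) - 3230)*(-24350 + K(s, -62)) = ((5 - 63/(-71) - sqrt(2)*sqrt(-71)/2) - 3230)*(-24350 - 4*(-62)**2) = ((5 - 63*(-1/71) - sqrt(2)*I*sqrt(71)/2) - 3230)*(-24350 - 4*3844) = ((5 + 63/71 - I*sqrt(142)/2) - 3230)*(-24350 - 15376) = ((418/71 - I*sqrt(142)/2) - 3230)*(-39726) = (-228912/71 - I*sqrt(142)/2)*(-39726) = 9093758112/71 + 19863*I*sqrt(142)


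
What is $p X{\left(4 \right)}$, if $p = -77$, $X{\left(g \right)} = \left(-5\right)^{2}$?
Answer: $-1925$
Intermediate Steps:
$X{\left(g \right)} = 25$
$p X{\left(4 \right)} = \left(-77\right) 25 = -1925$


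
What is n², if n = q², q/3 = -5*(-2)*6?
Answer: 1049760000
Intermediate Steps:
q = 180 (q = 3*(-5*(-2)*6) = 3*(10*6) = 3*60 = 180)
n = 32400 (n = 180² = 32400)
n² = 32400² = 1049760000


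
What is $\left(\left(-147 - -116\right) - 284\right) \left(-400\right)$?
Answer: $126000$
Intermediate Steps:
$\left(\left(-147 - -116\right) - 284\right) \left(-400\right) = \left(\left(-147 + 116\right) - 284\right) \left(-400\right) = \left(-31 - 284\right) \left(-400\right) = \left(-315\right) \left(-400\right) = 126000$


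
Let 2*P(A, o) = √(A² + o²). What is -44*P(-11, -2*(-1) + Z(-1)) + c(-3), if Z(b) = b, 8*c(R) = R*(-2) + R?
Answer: 3/8 - 22*√122 ≈ -242.62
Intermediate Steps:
c(R) = -R/8 (c(R) = (R*(-2) + R)/8 = (-2*R + R)/8 = (-R)/8 = -R/8)
P(A, o) = √(A² + o²)/2
-44*P(-11, -2*(-1) + Z(-1)) + c(-3) = -22*√((-11)² + (-2*(-1) - 1)²) - ⅛*(-3) = -22*√(121 + (2 - 1)²) + 3/8 = -22*√(121 + 1²) + 3/8 = -22*√(121 + 1) + 3/8 = -22*√122 + 3/8 = 3/8 - 22*√122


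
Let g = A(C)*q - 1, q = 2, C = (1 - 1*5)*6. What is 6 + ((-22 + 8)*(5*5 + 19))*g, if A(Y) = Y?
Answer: 30190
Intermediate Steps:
C = -24 (C = (1 - 5)*6 = -4*6 = -24)
g = -49 (g = -24*2 - 1 = -48 - 1 = -49)
6 + ((-22 + 8)*(5*5 + 19))*g = 6 + ((-22 + 8)*(5*5 + 19))*(-49) = 6 - 14*(25 + 19)*(-49) = 6 - 14*44*(-49) = 6 - 616*(-49) = 6 + 30184 = 30190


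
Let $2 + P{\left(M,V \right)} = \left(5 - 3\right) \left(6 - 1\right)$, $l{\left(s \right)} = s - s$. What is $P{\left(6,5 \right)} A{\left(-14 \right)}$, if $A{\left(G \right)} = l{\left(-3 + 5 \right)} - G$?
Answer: $112$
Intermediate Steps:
$l{\left(s \right)} = 0$
$A{\left(G \right)} = - G$ ($A{\left(G \right)} = 0 - G = - G$)
$P{\left(M,V \right)} = 8$ ($P{\left(M,V \right)} = -2 + \left(5 - 3\right) \left(6 - 1\right) = -2 + 2 \cdot 5 = -2 + 10 = 8$)
$P{\left(6,5 \right)} A{\left(-14 \right)} = 8 \left(\left(-1\right) \left(-14\right)\right) = 8 \cdot 14 = 112$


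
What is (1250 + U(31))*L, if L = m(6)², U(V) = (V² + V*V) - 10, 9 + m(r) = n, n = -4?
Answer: 534378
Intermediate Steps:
m(r) = -13 (m(r) = -9 - 4 = -13)
U(V) = -10 + 2*V² (U(V) = (V² + V²) - 10 = 2*V² - 10 = -10 + 2*V²)
L = 169 (L = (-13)² = 169)
(1250 + U(31))*L = (1250 + (-10 + 2*31²))*169 = (1250 + (-10 + 2*961))*169 = (1250 + (-10 + 1922))*169 = (1250 + 1912)*169 = 3162*169 = 534378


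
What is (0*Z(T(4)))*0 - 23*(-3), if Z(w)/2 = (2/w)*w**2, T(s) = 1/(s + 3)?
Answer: 69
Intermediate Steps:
T(s) = 1/(3 + s)
Z(w) = 4*w (Z(w) = 2*((2/w)*w**2) = 2*(2*w) = 4*w)
(0*Z(T(4)))*0 - 23*(-3) = (0*(4/(3 + 4)))*0 - 23*(-3) = (0*(4/7))*0 + 69 = 0*0 + 69 = 0 + 69 = 69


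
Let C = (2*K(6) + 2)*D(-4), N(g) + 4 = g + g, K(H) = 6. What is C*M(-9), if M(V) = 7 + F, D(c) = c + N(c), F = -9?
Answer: 448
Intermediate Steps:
N(g) = -4 + 2*g (N(g) = -4 + (g + g) = -4 + 2*g)
D(c) = -4 + 3*c (D(c) = c + (-4 + 2*c) = -4 + 3*c)
M(V) = -2 (M(V) = 7 - 9 = -2)
C = -224 (C = (2*6 + 2)*(-4 + 3*(-4)) = (12 + 2)*(-4 - 12) = 14*(-16) = -224)
C*M(-9) = -224*(-2) = 448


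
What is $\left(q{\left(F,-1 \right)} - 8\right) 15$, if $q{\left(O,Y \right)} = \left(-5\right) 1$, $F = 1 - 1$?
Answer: $-195$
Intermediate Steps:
$F = 0$ ($F = 1 - 1 = 0$)
$q{\left(O,Y \right)} = -5$
$\left(q{\left(F,-1 \right)} - 8\right) 15 = \left(-5 - 8\right) 15 = \left(-13\right) 15 = -195$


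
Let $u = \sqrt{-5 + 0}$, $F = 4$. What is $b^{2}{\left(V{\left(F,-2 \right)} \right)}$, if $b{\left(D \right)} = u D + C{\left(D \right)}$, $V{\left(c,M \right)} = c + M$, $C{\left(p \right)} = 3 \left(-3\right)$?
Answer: $61 - 36 i \sqrt{5} \approx 61.0 - 80.498 i$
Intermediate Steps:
$C{\left(p \right)} = -9$
$u = i \sqrt{5}$ ($u = \sqrt{-5} = i \sqrt{5} \approx 2.2361 i$)
$V{\left(c,M \right)} = M + c$
$b{\left(D \right)} = -9 + i D \sqrt{5}$ ($b{\left(D \right)} = i \sqrt{5} D - 9 = i D \sqrt{5} - 9 = -9 + i D \sqrt{5}$)
$b^{2}{\left(V{\left(F,-2 \right)} \right)} = \left(-9 + i \left(-2 + 4\right) \sqrt{5}\right)^{2} = \left(-9 + i 2 \sqrt{5}\right)^{2} = \left(-9 + 2 i \sqrt{5}\right)^{2}$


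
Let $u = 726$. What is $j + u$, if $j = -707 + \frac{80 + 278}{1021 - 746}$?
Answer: $\frac{5583}{275} \approx 20.302$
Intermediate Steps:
$j = - \frac{194067}{275}$ ($j = -707 + \frac{358}{275} = - \frac{194067}{275} \approx -705.7$)
$j + u = - \frac{194067}{275} + 726 = \frac{5583}{275}$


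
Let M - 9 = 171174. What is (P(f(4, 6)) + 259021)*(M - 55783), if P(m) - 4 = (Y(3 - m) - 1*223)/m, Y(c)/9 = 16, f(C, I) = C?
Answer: 29889205850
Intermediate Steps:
M = 171183 (M = 9 + 171174 = 171183)
Y(c) = 144 (Y(c) = 9*16 = 144)
P(m) = 4 - 79/m (P(m) = 4 + (144 - 1*223)/m = 4 + (144 - 223)/m = 4 - 79/m)
(P(f(4, 6)) + 259021)*(M - 55783) = ((4 - 79/4) + 259021)*(171183 - 55783) = ((4 - 79*¼) + 259021)*115400 = ((4 - 79/4) + 259021)*115400 = (-63/4 + 259021)*115400 = (1036021/4)*115400 = 29889205850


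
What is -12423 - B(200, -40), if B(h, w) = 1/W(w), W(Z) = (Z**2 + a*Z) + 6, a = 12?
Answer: -13988299/1126 ≈ -12423.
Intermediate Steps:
W(Z) = 6 + Z**2 + 12*Z (W(Z) = (Z**2 + 12*Z) + 6 = 6 + Z**2 + 12*Z)
B(h, w) = 1/(6 + w**2 + 12*w)
-12423 - B(200, -40) = -12423 - 1/(6 + (-40)**2 + 12*(-40)) = -12423 - 1/(6 + 1600 - 480) = -12423 - 1/1126 = -13988299/1126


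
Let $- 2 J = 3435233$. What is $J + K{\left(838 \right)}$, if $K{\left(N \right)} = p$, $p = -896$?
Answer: $- \frac{3437025}{2} \approx -1.7185 \cdot 10^{6}$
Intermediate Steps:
$J = - \frac{3435233}{2}$ ($J = \left(- \frac{1}{2}\right) 3435233 = - \frac{3435233}{2} \approx -1.7176 \cdot 10^{6}$)
$K{\left(N \right)} = -896$
$J + K{\left(838 \right)} = - \frac{3435233}{2} - 896 = - \frac{3437025}{2}$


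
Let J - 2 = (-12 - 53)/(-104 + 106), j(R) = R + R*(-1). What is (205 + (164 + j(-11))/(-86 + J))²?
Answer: 2250268969/54289 ≈ 41450.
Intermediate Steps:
j(R) = 0 (j(R) = R - R = 0)
J = -61/2 (J = 2 + (-12 - 53)/(-104 + 106) = 2 - 65/2 = -61/2 ≈ -30.500)
(205 + (164 + j(-11))/(-86 + J))² = (205 + (164 + 0)/(-86 - 61/2))² = (205 + 164/(-233/2))² = (205 + 164*(-2/233))² = (205 - 328/233)² = (47437/233)² = 2250268969/54289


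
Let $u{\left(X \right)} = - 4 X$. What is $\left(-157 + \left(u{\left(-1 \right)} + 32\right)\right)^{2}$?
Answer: $14641$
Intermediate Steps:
$\left(-157 + \left(u{\left(-1 \right)} + 32\right)\right)^{2} = \left(-157 + \left(\left(-4\right) \left(-1\right) + 32\right)\right)^{2} = \left(-157 + \left(4 + 32\right)\right)^{2} = \left(-157 + 36\right)^{2} = \left(-121\right)^{2} = 14641$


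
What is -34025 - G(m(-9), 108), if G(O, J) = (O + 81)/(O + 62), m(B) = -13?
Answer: -1667293/49 ≈ -34026.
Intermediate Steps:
G(O, J) = (81 + O)/(62 + O)
-34025 - G(m(-9), 108) = -34025 - (81 - 13)/(62 - 13) = -34025 - 68/49 = -1667293/49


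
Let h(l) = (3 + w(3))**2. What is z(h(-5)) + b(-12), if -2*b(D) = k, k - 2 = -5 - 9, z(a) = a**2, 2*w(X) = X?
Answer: 6657/16 ≈ 416.06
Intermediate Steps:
w(X) = X/2
h(l) = 81/4 (h(l) = (3 + (1/2)*3)**2 = (3 + 3/2)**2 = (9/2)**2 = 81/4)
k = -12 (k = 2 + (-5 - 9) = 2 - 14 = -12)
b(D) = 6 (b(D) = -1/2*(-12) = 6)
z(h(-5)) + b(-12) = (81/4)**2 + 6 = 6561/16 + 6 = 6657/16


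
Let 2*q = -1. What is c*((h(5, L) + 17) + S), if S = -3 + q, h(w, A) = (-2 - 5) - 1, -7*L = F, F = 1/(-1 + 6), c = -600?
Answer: -3300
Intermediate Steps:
F = ⅕ (F = 1/5 = ⅕ ≈ 0.20000)
q = -½ (q = (½)*(-1) = -½ ≈ -0.50000)
L = -1/35 (L = -⅐*⅕ = -1/35 ≈ -0.028571)
h(w, A) = -8 (h(w, A) = -7 - 1 = -8)
S = -7/2 (S = -3 - ½ = -7/2 ≈ -3.5000)
c*((h(5, L) + 17) + S) = -600*((-8 + 17) - 7/2) = -600*(9 - 7/2) = -600*11/2 = -3300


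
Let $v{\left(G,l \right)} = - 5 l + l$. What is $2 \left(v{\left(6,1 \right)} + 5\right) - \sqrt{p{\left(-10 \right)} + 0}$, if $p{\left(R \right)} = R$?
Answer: $2 - i \sqrt{10} \approx 2.0 - 3.1623 i$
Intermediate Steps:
$v{\left(G,l \right)} = - 4 l$
$2 \left(v{\left(6,1 \right)} + 5\right) - \sqrt{p{\left(-10 \right)} + 0} = 2 \left(\left(-4\right) 1 + 5\right) - \sqrt{-10 + 0} = 2 \left(-4 + 5\right) - \sqrt{-10} = 2 \cdot 1 - i \sqrt{10} = 2 - i \sqrt{10}$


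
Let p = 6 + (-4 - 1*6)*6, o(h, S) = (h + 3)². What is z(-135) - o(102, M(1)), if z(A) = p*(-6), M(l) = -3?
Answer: -10701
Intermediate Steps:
o(h, S) = (3 + h)²
p = -54 (p = 6 + (-4 - 6)*6 = 6 - 10*6 = 6 - 60 = -54)
z(A) = 324 (z(A) = -54*(-6) = 324)
z(-135) - o(102, M(1)) = 324 - (3 + 102)² = 324 - 1*105² = 324 - 1*11025 = 324 - 11025 = -10701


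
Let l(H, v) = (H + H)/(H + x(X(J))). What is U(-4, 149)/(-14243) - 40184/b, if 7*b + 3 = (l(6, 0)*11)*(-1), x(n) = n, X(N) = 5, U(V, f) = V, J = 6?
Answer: 4006385044/213645 ≈ 18753.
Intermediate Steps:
l(H, v) = 2*H/(5 + H) (l(H, v) = (H + H)/(H + 5) = (2*H)/(5 + H) = 2*H/(5 + H))
b = -15/7 (b = -3/7 + (((2*6/(5 + 6))*11)*(-1))/7 = -3/7 + (((2*6/11)*11)*(-1))/7 = -3/7 + (((2*6*(1/11))*11)*(-1))/7 = -3/7 + (((12/11)*11)*(-1))/7 = -3/7 + (12*(-1))/7 = -3/7 + (1/7)*(-12) = -3/7 - 12/7 = -15/7 ≈ -2.1429)
U(-4, 149)/(-14243) - 40184/b = -4/(-14243) - 40184/(-15/7) = -4*(-1/14243) - 40184*(-7/15) = 4/14243 + 281288/15 = 4006385044/213645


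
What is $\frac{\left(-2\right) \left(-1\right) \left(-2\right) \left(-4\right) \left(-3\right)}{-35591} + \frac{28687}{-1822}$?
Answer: $- \frac{1020911561}{64846802} \approx -15.743$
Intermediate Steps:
$\frac{\left(-2\right) \left(-1\right) \left(-2\right) \left(-4\right) \left(-3\right)}{-35591} + \frac{28687}{-1822} = 2 \cdot 8 \left(-3\right) \left(- \frac{1}{35591}\right) + 28687 \left(- \frac{1}{1822}\right) = 2 \left(-24\right) \left(- \frac{1}{35591}\right) - \frac{28687}{1822} = \left(-48\right) \left(- \frac{1}{35591}\right) - \frac{28687}{1822} = \frac{48}{35591} - \frac{28687}{1822} = - \frac{1020911561}{64846802}$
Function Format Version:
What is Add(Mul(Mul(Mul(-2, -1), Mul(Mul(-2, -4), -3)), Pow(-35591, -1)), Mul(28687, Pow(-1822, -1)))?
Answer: Rational(-1020911561, 64846802) ≈ -15.743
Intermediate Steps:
Add(Mul(Mul(Mul(-2, -1), Mul(Mul(-2, -4), -3)), Pow(-35591, -1)), Mul(28687, Pow(-1822, -1))) = Add(Mul(Mul(2, Mul(8, -3)), Rational(-1, 35591)), Mul(28687, Rational(-1, 1822))) = Add(Mul(Mul(2, -24), Rational(-1, 35591)), Rational(-28687, 1822)) = Add(Mul(-48, Rational(-1, 35591)), Rational(-28687, 1822)) = Add(Rational(48, 35591), Rational(-28687, 1822)) = Rational(-1020911561, 64846802)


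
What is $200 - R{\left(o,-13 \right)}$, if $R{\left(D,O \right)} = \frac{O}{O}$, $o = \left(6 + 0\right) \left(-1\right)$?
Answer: $199$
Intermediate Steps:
$o = -6$ ($o = 6 \left(-1\right) = -6$)
$R{\left(D,O \right)} = 1$
$200 - R{\left(o,-13 \right)} = 200 - 1 = 199$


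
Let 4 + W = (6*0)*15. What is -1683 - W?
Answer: -1679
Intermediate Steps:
W = -4 (W = -4 + (6*0)*15 = -4 + 0*15 = -4 + 0 = -4)
-1683 - W = -1683 - 1*(-4) = -1683 + 4 = -1679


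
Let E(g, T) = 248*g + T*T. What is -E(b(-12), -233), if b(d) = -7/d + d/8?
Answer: -162185/3 ≈ -54062.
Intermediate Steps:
b(d) = -7/d + d/8 (b(d) = -7/d + d*(1/8) = -7/d + d/8)
E(g, T) = T**2 + 248*g (E(g, T) = 248*g + T**2 = T**2 + 248*g)
-E(b(-12), -233) = -((-233)**2 + 248*(-7/(-12) + (1/8)*(-12))) = -(54289 + 248*(-7*(-1/12) - 3/2)) = -(54289 + 248*(7/12 - 3/2)) = -(54289 + 248*(-11/12)) = -(54289 - 682/3) = -1*162185/3 = -162185/3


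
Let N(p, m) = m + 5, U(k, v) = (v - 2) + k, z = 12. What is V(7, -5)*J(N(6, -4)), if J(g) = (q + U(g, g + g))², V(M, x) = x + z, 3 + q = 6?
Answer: 112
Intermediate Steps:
q = 3 (q = -3 + 6 = 3)
V(M, x) = 12 + x (V(M, x) = x + 12 = 12 + x)
U(k, v) = -2 + k + v (U(k, v) = (-2 + v) + k = -2 + k + v)
N(p, m) = 5 + m
J(g) = (1 + 3*g)² (J(g) = (3 + (-2 + g + (g + g)))² = (3 + (-2 + g + 2*g))² = (3 + (-2 + 3*g))² = (1 + 3*g)²)
V(7, -5)*J(N(6, -4)) = (12 - 5)*(1 + 3*(5 - 4))² = 7*(1 + 3*1)² = 7*(1 + 3)² = 7*4² = 7*16 = 112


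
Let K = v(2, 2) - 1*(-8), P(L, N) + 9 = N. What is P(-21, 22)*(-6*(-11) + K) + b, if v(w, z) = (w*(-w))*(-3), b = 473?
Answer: 1591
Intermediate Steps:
P(L, N) = -9 + N
v(w, z) = 3*w² (v(w, z) = -w²*(-3) = 3*w²)
K = 20 (K = 3*2² - 1*(-8) = 3*4 + 8 = 12 + 8 = 20)
P(-21, 22)*(-6*(-11) + K) + b = (-9 + 22)*(-6*(-11) + 20) + 473 = 13*(66 + 20) + 473 = 13*86 + 473 = 1118 + 473 = 1591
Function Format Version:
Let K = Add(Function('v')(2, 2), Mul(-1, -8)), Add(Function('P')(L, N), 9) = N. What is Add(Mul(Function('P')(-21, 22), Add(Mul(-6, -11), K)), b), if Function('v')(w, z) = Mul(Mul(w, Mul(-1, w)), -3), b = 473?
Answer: 1591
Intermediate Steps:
Function('P')(L, N) = Add(-9, N)
Function('v')(w, z) = Mul(3, Pow(w, 2)) (Function('v')(w, z) = Mul(Mul(-1, Pow(w, 2)), -3) = Mul(3, Pow(w, 2)))
K = 20 (K = Add(Mul(3, Pow(2, 2)), Mul(-1, -8)) = Add(Mul(3, 4), 8) = Add(12, 8) = 20)
Add(Mul(Function('P')(-21, 22), Add(Mul(-6, -11), K)), b) = Add(Mul(Add(-9, 22), Add(Mul(-6, -11), 20)), 473) = Add(Mul(13, Add(66, 20)), 473) = Add(Mul(13, 86), 473) = Add(1118, 473) = 1591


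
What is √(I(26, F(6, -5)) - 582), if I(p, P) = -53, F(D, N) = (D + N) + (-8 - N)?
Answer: I*√635 ≈ 25.199*I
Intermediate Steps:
F(D, N) = -8 + D
√(I(26, F(6, -5)) - 582) = √(-53 - 582) = √(-635) = I*√635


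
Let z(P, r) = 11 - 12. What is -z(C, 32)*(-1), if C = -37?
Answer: -1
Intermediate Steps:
z(P, r) = -1
-z(C, 32)*(-1) = -1*(-1)*(-1) = 1*(-1) = -1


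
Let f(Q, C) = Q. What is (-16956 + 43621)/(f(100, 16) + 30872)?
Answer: 26665/30972 ≈ 0.86094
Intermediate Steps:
(-16956 + 43621)/(f(100, 16) + 30872) = (-16956 + 43621)/(100 + 30872) = 26665/30972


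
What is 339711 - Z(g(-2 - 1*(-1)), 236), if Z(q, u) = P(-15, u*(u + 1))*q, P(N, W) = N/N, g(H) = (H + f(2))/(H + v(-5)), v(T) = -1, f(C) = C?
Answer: 679423/2 ≈ 3.3971e+5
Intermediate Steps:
g(H) = (2 + H)/(-1 + H) (g(H) = (H + 2)/(H - 1) = (2 + H)/(-1 + H))
P(N, W) = 1
Z(q, u) = q (Z(q, u) = 1*q = q)
339711 - Z(g(-2 - 1*(-1)), 236) = 339711 - (2 + (-2 - 1*(-1)))/(-1 + (-2 - 1*(-1))) = 339711 - (2 + (-2 + 1))/(-1 + (-2 + 1)) = 339711 - (2 - 1)/(-1 - 1) = 339711 - 1/(-2) = 339711 - (-1)/2 = 339711 - 1*(-½) = 339711 + ½ = 679423/2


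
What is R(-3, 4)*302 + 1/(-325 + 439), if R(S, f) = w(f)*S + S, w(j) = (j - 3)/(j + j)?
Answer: -232387/228 ≈ -1019.2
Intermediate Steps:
w(j) = (-3 + j)/(2*j) (w(j) = (-3 + j)/((2*j)) = (-3 + j)*(1/(2*j)) = (-3 + j)/(2*j))
R(S, f) = S + S*(-3 + f)/(2*f) (R(S, f) = ((-3 + f)/(2*f))*S + S = S*(-3 + f)/(2*f) + S = S + S*(-3 + f)/(2*f))
R(-3, 4)*302 + 1/(-325 + 439) = ((3/2)*(-3)*(-1 + 4)/4)*302 + 1/(-325 + 439) = ((3/2)*(-3)*(¼)*3)*302 + 1/114 = -27/8*302 + 1/114 = -4077/4 + 1/114 = -232387/228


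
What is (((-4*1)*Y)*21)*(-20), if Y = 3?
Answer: 5040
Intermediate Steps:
(((-4*1)*Y)*21)*(-20) = ((-4*1*3)*21)*(-20) = (-4*3*21)*(-20) = -12*21*(-20) = -252*(-20) = 5040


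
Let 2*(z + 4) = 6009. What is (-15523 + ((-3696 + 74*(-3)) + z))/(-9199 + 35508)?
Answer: -32881/52618 ≈ -0.62490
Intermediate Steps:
z = 6001/2 (z = -4 + (½)*6009 = -4 + 6009/2 = 6001/2 ≈ 3000.5)
(-15523 + ((-3696 + 74*(-3)) + z))/(-9199 + 35508) = (-15523 + ((-3696 + 74*(-3)) + 6001/2))/(-9199 + 35508) = (-15523 + ((-3696 - 222) + 6001/2))/26309 = (-15523 + (-3918 + 6001/2))*(1/26309) = (-15523 - 1835/2)*(1/26309) = -32881/2*1/26309 = -32881/52618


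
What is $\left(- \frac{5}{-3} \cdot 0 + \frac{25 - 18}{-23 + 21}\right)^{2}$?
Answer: $\frac{49}{4} \approx 12.25$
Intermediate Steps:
$\left(- \frac{5}{-3} \cdot 0 + \frac{25 - 18}{-23 + 21}\right)^{2} = \left(\left(-5\right) \left(- \frac{1}{3}\right) 0 + \frac{7}{-2}\right)^{2} = \left(\frac{5}{3} \cdot 0 + 7 \left(- \frac{1}{2}\right)\right)^{2} = \left(0 - \frac{7}{2}\right)^{2} = \left(- \frac{7}{2}\right)^{2} = \frac{49}{4}$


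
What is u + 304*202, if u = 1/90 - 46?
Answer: 5522581/90 ≈ 61362.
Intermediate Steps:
u = -4139/90 (u = 1/90 - 46 = -4139/90 ≈ -45.989)
u + 304*202 = -4139/90 + 304*202 = -4139/90 + 61408 = 5522581/90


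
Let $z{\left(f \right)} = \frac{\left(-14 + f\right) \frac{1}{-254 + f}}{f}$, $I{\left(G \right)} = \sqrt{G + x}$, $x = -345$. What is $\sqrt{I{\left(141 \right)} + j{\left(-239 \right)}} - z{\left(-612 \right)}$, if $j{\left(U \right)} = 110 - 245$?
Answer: $\frac{313}{264996} + \sqrt{-135 + 2 i \sqrt{51}} \approx 0.61496 + 11.635 i$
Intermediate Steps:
$I{\left(G \right)} = \sqrt{-345 + G}$ ($I{\left(G \right)} = \sqrt{G - 345} = \sqrt{-345 + G}$)
$j{\left(U \right)} = -135$
$z{\left(f \right)} = \frac{-14 + f}{f \left(-254 + f\right)}$ ($z{\left(f \right)} = \frac{\frac{1}{-254 + f} \left(-14 + f\right)}{f} = \frac{-14 + f}{f \left(-254 + f\right)}$)
$\sqrt{I{\left(141 \right)} + j{\left(-239 \right)}} - z{\left(-612 \right)} = \sqrt{\sqrt{-345 + 141} - 135} - \frac{-14 - 612}{\left(-612\right) \left(-254 - 612\right)} = \sqrt{\sqrt{-204} - 135} - \left(- \frac{1}{612}\right) \frac{1}{-866} \left(-626\right) = \sqrt{2 i \sqrt{51} - 135} - \left(- \frac{1}{612}\right) \left(- \frac{1}{866}\right) \left(-626\right) = \sqrt{-135 + 2 i \sqrt{51}} - - \frac{313}{264996} = \sqrt{-135 + 2 i \sqrt{51}} + \frac{313}{264996} = \frac{313}{264996} + \sqrt{-135 + 2 i \sqrt{51}}$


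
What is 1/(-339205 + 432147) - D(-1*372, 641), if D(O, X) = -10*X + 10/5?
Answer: 595572337/92942 ≈ 6408.0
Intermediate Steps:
D(O, X) = 2 - 10*X (D(O, X) = -10*X + 10*(⅕) = -10*X + 2 = 2 - 10*X)
1/(-339205 + 432147) - D(-1*372, 641) = 1/(-339205 + 432147) - (2 - 10*641) = 1/92942 - (2 - 6410) = 1/92942 - 1*(-6408) = 1/92942 + 6408 = 595572337/92942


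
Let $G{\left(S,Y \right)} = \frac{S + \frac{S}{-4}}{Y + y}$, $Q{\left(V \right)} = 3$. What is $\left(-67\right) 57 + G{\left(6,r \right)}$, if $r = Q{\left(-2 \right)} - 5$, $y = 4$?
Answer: $- \frac{15267}{4} \approx -3816.8$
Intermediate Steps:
$r = -2$ ($r = 3 - 5 = -2$)
$G{\left(S,Y \right)} = \frac{3 S}{4 \left(4 + Y\right)}$ ($G{\left(S,Y \right)} = \frac{S + \frac{S}{-4}}{Y + 4} = \frac{S + S \left(- \frac{1}{4}\right)}{4 + Y} = \frac{S - \frac{S}{4}}{4 + Y} = \frac{\frac{3}{4} S}{4 + Y} = \frac{3 S}{4 \left(4 + Y\right)}$)
$\left(-67\right) 57 + G{\left(6,r \right)} = \left(-67\right) 57 + \frac{3}{4} \cdot 6 \frac{1}{4 - 2} = -3819 + \frac{3}{4} \cdot 6 \cdot \frac{1}{2} = -3819 + \frac{9}{4} = - \frac{15267}{4}$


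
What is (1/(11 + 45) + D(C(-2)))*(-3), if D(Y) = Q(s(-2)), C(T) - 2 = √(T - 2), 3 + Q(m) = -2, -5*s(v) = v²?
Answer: 837/56 ≈ 14.946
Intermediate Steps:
s(v) = -v²/5
Q(m) = -5 (Q(m) = -3 - 2 = -5)
C(T) = 2 + √(-2 + T) (C(T) = 2 + √(T - 2) = 2 + √(-2 + T))
D(Y) = -5
(1/(11 + 45) + D(C(-2)))*(-3) = (1/(11 + 45) - 5)*(-3) = (1/56 - 5)*(-3) = -279/56*(-3) = 837/56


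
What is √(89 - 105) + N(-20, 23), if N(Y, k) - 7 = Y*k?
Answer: -453 + 4*I ≈ -453.0 + 4.0*I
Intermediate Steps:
N(Y, k) = 7 + Y*k
√(89 - 105) + N(-20, 23) = √(89 - 105) + (7 - 20*23) = √(-16) + (7 - 460) = 4*I - 453 = -453 + 4*I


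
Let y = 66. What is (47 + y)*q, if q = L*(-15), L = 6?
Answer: -10170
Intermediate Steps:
q = -90 (q = 6*(-15) = -90)
(47 + y)*q = (47 + 66)*(-90) = 113*(-90) = -10170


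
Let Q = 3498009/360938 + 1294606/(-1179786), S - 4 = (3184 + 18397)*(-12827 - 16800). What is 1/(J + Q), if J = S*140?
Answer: -212914799634/19058693476452715526257 ≈ -1.1172e-11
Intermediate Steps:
S = -639380283 (S = 4 + (3184 + 18397)*(-12827 - 16800) = 4 + 21581*(-29627) = 4 - 639380287 = -639380283)
Q = 1829814772823/212914799634 (Q = 3498009*(1/360938) + 1294606*(-1/1179786) = 3498009/360938 - 647303/589893 = 1829814772823/212914799634 ≈ 8.5941)
J = -89513239620 (J = -639380283*140 = -89513239620)
1/(J + Q) = 1/(-89513239620 + 1829814772823/212914799634) = 1/(-19058693476452715526257/212914799634) = -212914799634/19058693476452715526257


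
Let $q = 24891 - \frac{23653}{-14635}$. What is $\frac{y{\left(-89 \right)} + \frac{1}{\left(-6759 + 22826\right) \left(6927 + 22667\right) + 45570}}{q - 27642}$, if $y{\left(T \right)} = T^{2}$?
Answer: $- \frac{55125535765205915}{19134106214725376} \approx -2.881$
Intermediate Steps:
$q = \frac{364303438}{14635}$ ($q = 24891 - 23653 \left(- \frac{1}{14635}\right) = 24891 - - \frac{23653}{14635} = 24891 + \frac{23653}{14635} = \frac{364303438}{14635} \approx 24893.0$)
$\frac{y{\left(-89 \right)} + \frac{1}{\left(-6759 + 22826\right) \left(6927 + 22667\right) + 45570}}{q - 27642} = \frac{\left(-89\right)^{2} + \frac{1}{\left(-6759 + 22826\right) \left(6927 + 22667\right) + 45570}}{\frac{364303438}{14635} - 27642} = \frac{7921 + \frac{1}{16067 \cdot 29594 + 45570}}{- \frac{40237232}{14635}} = \left(7921 + \frac{1}{475486798 + 45570}\right) \left(- \frac{14635}{40237232}\right) = \left(7921 + \frac{1}{475532368}\right) \left(- \frac{14635}{40237232}\right) = \frac{3766691886929}{475532368} \left(- \frac{14635}{40237232}\right) = - \frac{55125535765205915}{19134106214725376}$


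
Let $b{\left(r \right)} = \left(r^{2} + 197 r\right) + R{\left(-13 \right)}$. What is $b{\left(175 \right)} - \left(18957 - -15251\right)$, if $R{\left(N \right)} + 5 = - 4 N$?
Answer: $30939$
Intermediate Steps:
$R{\left(N \right)} = -5 - 4 N$
$b{\left(r \right)} = 47 + r^{2} + 197 r$ ($b{\left(r \right)} = \left(r^{2} + 197 r\right) - -47 = \left(r^{2} + 197 r\right) + \left(-5 + 52\right) = \left(r^{2} + 197 r\right) + 47 = 47 + r^{2} + 197 r$)
$b{\left(175 \right)} - \left(18957 - -15251\right) = \left(47 + 175^{2} + 197 \cdot 175\right) - \left(18957 - -15251\right) = \left(47 + 30625 + 34475\right) - \left(18957 + 15251\right) = 65147 - 34208 = 30939$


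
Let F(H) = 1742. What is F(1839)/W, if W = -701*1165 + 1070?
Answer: -1742/815595 ≈ -0.0021359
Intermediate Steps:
W = -815595 (W = -816665 + 1070 = -815595)
F(1839)/W = 1742/(-815595) = 1742*(-1/815595) = -1742/815595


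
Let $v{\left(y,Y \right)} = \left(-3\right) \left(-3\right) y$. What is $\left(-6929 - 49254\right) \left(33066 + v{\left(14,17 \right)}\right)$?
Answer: $-1864826136$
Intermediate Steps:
$v{\left(y,Y \right)} = 9 y$
$\left(-6929 - 49254\right) \left(33066 + v{\left(14,17 \right)}\right) = \left(-6929 - 49254\right) \left(33066 + 9 \cdot 14\right) = - 56183 \left(33066 + 126\right) = \left(-56183\right) 33192 = -1864826136$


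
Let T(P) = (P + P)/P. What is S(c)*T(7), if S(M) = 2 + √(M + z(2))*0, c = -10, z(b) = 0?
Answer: 4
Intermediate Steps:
T(P) = 2 (T(P) = (2*P)/P = 2)
S(M) = 2 (S(M) = 2 + √(M + 0)*0 = 2 + √M*0 = 2 + 0 = 2)
S(c)*T(7) = 2*2 = 4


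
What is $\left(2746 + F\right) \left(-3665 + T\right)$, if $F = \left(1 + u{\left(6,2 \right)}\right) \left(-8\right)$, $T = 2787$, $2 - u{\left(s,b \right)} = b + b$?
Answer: $-2418012$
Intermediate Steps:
$u{\left(s,b \right)} = 2 - 2 b$ ($u{\left(s,b \right)} = 2 - \left(b + b\right) = 2 - 2 b$)
$F = 8$ ($F = \left(1 + \left(2 - 4\right)\right) \left(-8\right) = \left(1 - 2\right) \left(-8\right) = \left(-1\right) \left(-8\right) = 8$)
$\left(2746 + F\right) \left(-3665 + T\right) = \left(2746 + 8\right) \left(-3665 + 2787\right) = 2754 \left(-878\right) = -2418012$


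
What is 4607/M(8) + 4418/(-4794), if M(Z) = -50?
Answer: -237307/2550 ≈ -93.062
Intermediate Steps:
4607/M(8) + 4418/(-4794) = 4607/(-50) + 4418/(-4794) = 4607*(-1/50) + 4418*(-1/4794) = -4607/50 - 47/51 = -237307/2550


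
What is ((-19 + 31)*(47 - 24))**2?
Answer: 76176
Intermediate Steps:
((-19 + 31)*(47 - 24))**2 = (12*23)**2 = 276**2 = 76176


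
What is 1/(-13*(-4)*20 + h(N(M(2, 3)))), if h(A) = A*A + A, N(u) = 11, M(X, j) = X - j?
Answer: 1/1172 ≈ 0.00085324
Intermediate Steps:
h(A) = A + A² (h(A) = A² + A = A + A²)
1/(-13*(-4)*20 + h(N(M(2, 3)))) = 1/(-13*(-4)*20 + 11*(1 + 11)) = 1/(52*20 + 11*12) = 1/(1040 + 132) = 1/1172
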